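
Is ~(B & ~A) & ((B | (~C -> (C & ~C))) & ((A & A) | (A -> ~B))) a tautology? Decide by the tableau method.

Assume the negation and expand:
Initial set: {~(~(B & ~A) & ((B | (~C -> (C & ~C))) & ((A & A) | (A -> ~B))))}.
~(~(B & ~A) & ((B | (~C -> (C & ~C))) & ((A & A) | (A -> ~B)))): β-rule — branch into ~~(B & ~A)  //  ~((B | (~C -> (C & ~C))) & ((A & A) | (A -> ~B))).
  branch 1 (add ~~(B & ~A)):
    ~~(B & ~A): α-rule — add B, ~A.
    ○ open, literals {A=F, B=T}.
  branch 2 (add ~((B | (~C -> (C & ~C))) & ((A & A) | (A -> ~B)))):
    ~((B | (~C -> (C & ~C))) & ((A & A) | (A -> ~B))): β-rule — branch into ~(B | (~C -> (C & ~C)))  //  ~((A & A) | (A -> ~B)).
      branch 2.1 (add ~(B | (~C -> (C & ~C)))):
        ~(B | (~C -> (C & ~C))): α-rule — add ~B, ~(~C -> (C & ~C)).
        ~(~C -> (C & ~C)): α-rule — add ~C, ~(C & ~C).
        ~(C & ~C): β-rule — branch into ~C  //  ~~C.
          branch 2.1.1 (add ~C):
            ○ open, literals {B=F, C=F}.
          branch 2.1.2 (add ~~C):
            × closes — contains both C and ~C.
      branch 2.2 (add ~((A & A) | (A -> ~B))):
        ~((A & A) | (A -> ~B)): α-rule — add ~(A & A), ~(A -> ~B).
        ~(A -> ~B): α-rule — add A, ~~B.
        ~(A & A): β-rule — branch into ~A  //  ~A.
          branch 2.2.1 (add ~A):
            × closes — contains both A and ~A.
          branch 2.2.2 (add ~A):
            × closes — contains both A and ~A.
3 branches closed, 2 open.
An open branch gives a countermodel: A=F, B=T (unmentioned atoms arbitrary); under it the original formula is false.

Not valid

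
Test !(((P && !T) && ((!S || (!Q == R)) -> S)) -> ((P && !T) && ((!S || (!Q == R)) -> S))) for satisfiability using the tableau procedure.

Initial set: {T !(((P && !T) && ((!S || (!Q == R)) -> S)) -> ((P && !T) && ((!S || (!Q == R)) -> S)))}.
T !(((P && !T) && ((!S || (!Q == R)) -> S)) -> ((P && !T) && ((!S || (!Q == R)) -> S))): α-rule — add T ((P && !T) && ((!S || (!Q == R)) -> S)), F ((P && !T) && ((!S || (!Q == R)) -> S)).
T ((P && !T) && ((!S || (!Q == R)) -> S)): α-rule — add T (P && !T), T ((!S || (!Q == R)) -> S).
T (P && !T): α-rule — add T P, T !T.
F ((P && !T) && ((!S || (!Q == R)) -> S)): β-rule — branch into F (P && !T)  //  F ((!S || (!Q == R)) -> S).
  branch 1 (add F (P && !T)):
    T ((!S || (!Q == R)) -> S): β-rule — branch into F (!S || (!Q == R))  //  T S.
      branch 1.1 (add F (!S || (!Q == R))):
        F (!S || (!Q == R)): α-rule — add F !S, F (!Q == R).
        F (P && !T): β-rule — branch into F P  //  F !T.
          branch 1.1.1 (add F P):
            × closes — contains both P and !P.
          branch 1.1.2 (add F !T):
            × closes — contains both T and !T.
      branch 1.2 (add T S):
        F (P && !T): β-rule — branch into F P  //  F !T.
          branch 1.2.1 (add F P):
            × closes — contains both P and !P.
          branch 1.2.2 (add F !T):
            × closes — contains both T and !T.
  branch 2 (add F ((!S || (!Q == R)) -> S)):
    F ((!S || (!Q == R)) -> S): α-rule — add T (!S || (!Q == R)), F S.
    T ((!S || (!Q == R)) -> S): β-rule — branch into F (!S || (!Q == R))  //  T S.
      branch 2.1 (add F (!S || (!Q == R))):
        F (!S || (!Q == R)): α-rule — add F !S, F (!Q == R).
        × closes — contains both S and !S.
      branch 2.2 (add T S):
        × closes — contains both S and !S.
All 6 branches close.
Every branch closed; the formula is unsatisfiable.

Unsatisfiable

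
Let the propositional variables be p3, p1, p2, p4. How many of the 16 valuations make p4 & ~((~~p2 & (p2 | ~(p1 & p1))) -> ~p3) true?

Initial set: {T (p4 & ~((~~p2 & (p2 | ~(p1 & p1))) -> ~p3))}.
T (p4 & ~((~~p2 & (p2 | ~(p1 & p1))) -> ~p3)): α-rule — add T p4, T ~((~~p2 & (p2 | ~(p1 & p1))) -> ~p3).
T ~((~~p2 & (p2 | ~(p1 & p1))) -> ~p3): α-rule — add T (~~p2 & (p2 | ~(p1 & p1))), F ~p3.
T (~~p2 & (p2 | ~(p1 & p1))): α-rule — add T ~~p2, T (p2 | ~(p1 & p1)).
T ~~p2: drop double negation, giving T p2.
T (p2 | ~(p1 & p1)): β-rule — branch into T p2  //  T ~(p1 & p1).
  branch 1 (add T p2):
    ○ open, literals {p2=true, p3=true, p4=true}.
  branch 2 (add T ~(p1 & p1)):
    T ~(p1 & p1): β-rule — branch into F p1  //  F p1.
      branch 2.1 (add F p1):
        ○ open, literals {p1=false, p2=true, p3=true, p4=true}.
      branch 2.2 (add F p1):
        ○ open, literals {p1=false, p2=true, p3=true, p4=true}.
0 branches closed, 3 open.
Each open branch fixes some atoms; the unmentioned ones are free. Counting distinct full assignments: branch {p2=true, p3=true, p4=true} (p1) contributes 2 new; branch {p1=false, p2=true, p3=true, p4=true} (none free) contributes 0 new; branch {p1=false, p2=true, p3=true, p4=true} (none free) contributes 0 new. Total: 2.

2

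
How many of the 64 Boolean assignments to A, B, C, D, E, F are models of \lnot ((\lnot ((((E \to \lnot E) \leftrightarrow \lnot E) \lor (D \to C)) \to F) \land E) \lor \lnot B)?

24

Initial set: {\lnot ((\lnot ((((E \to \lnot E) \leftrightarrow \lnot E) \lor (D \to C)) \to F) \land E) \lor \lnot B)}.
\lnot ((\lnot ((((E \to \lnot E) \leftrightarrow \lnot E) \lor (D \to C)) \to F) \land E) \lor \lnot B): α-rule — add \lnot (\lnot ((((E \to \lnot E) \leftrightarrow \lnot E) \lor (D \to C)) \to F) \land E), \lnot \lnot B.
\lnot (\lnot ((((E \to \lnot E) \leftrightarrow \lnot E) \lor (D \to C)) \to F) \land E): β-rule — branch into \lnot \lnot ((((E \to \lnot E) \leftrightarrow \lnot E) \lor (D \to C)) \to F)  //  \lnot E.
  branch 1 (add \lnot \lnot ((((E \to \lnot E) \leftrightarrow \lnot E) \lor (D \to C)) \to F)):
    \lnot \lnot ((((E \to \lnot E) \leftrightarrow \lnot E) \lor (D \to C)) \to F): β-rule — branch into \lnot (((E \to \lnot E) \leftrightarrow \lnot E) \lor (D \to C))  //  F.
      branch 1.1 (add \lnot (((E \to \lnot E) \leftrightarrow \lnot E) \lor (D \to C))):
        \lnot (((E \to \lnot E) \leftrightarrow \lnot E) \lor (D \to C)): α-rule — add \lnot ((E \to \lnot E) \leftrightarrow \lnot E), \lnot (D \to C).
        \lnot (D \to C): α-rule — add D, \lnot C.
        \lnot ((E \to \lnot E) \leftrightarrow \lnot E): β-rule — branch into (E \to \lnot E), \lnot \lnot E  //  \lnot (E \to \lnot E), \lnot E.
          branch 1.1.1 (add (E \to \lnot E), \lnot \lnot E):
            (E \to \lnot E): β-rule — branch into \lnot E  //  \lnot E.
              branch 1.1.1.1 (add \lnot E):
                × closes — contains both E and \lnot E.
              branch 1.1.1.2 (add \lnot E):
                × closes — contains both E and \lnot E.
          branch 1.1.2 (add \lnot (E \to \lnot E), \lnot E):
            \lnot (E \to \lnot E): α-rule — add E, \lnot \lnot E.
            × closes — contains both E and \lnot E.
      branch 1.2 (add F):
        ○ open, literals {B=true, F=true}.
  branch 2 (add \lnot E):
    ○ open, literals {B=true, E=false}.
3 branches closed, 2 open.
Each open branch fixes some atoms; the unmentioned ones are free. Counting distinct full assignments: branch {B=true, F=true} (A, C, D, E) contributes 16 new; branch {B=true, E=false} (A, C, D, F) contributes 8 new. Total: 24.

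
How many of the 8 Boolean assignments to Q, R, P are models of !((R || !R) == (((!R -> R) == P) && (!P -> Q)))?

5

Initial set: {!((R || !R) == (((!R -> R) == P) && (!P -> Q)))}.
!((R || !R) == (((!R -> R) == P) && (!P -> Q))): β-rule — branch into (R || !R), !(((!R -> R) == P) && (!P -> Q))  //  !(R || !R), (((!R -> R) == P) && (!P -> Q)).
  branch 1 (add (R || !R), !(((!R -> R) == P) && (!P -> Q))):
    (R || !R): β-rule — branch into R  //  !R.
      branch 1.1 (add R):
        !(((!R -> R) == P) && (!P -> Q)): β-rule — branch into !((!R -> R) == P)  //  !(!P -> Q).
          branch 1.1.1 (add !((!R -> R) == P)):
            !((!R -> R) == P): β-rule — branch into (!R -> R), !P  //  !(!R -> R), P.
              branch 1.1.1.1 (add (!R -> R), !P):
                (!R -> R): β-rule — branch into !!R  //  R.
                  branch 1.1.1.1.1 (add !!R):
                    ○ open, literals {P=0, R=1}.
                  branch 1.1.1.1.2 (add R):
                    ○ open, literals {P=0, R=1}.
              branch 1.1.1.2 (add !(!R -> R), P):
                !(!R -> R): α-rule — add !R, !R.
                × closes — contains both R and !R.
          branch 1.1.2 (add !(!P -> Q)):
            !(!P -> Q): α-rule — add !P, !Q.
            ○ open, literals {P=0, Q=0, R=1}.
      branch 1.2 (add !R):
        !(((!R -> R) == P) && (!P -> Q)): β-rule — branch into !((!R -> R) == P)  //  !(!P -> Q).
          branch 1.2.1 (add !((!R -> R) == P)):
            !((!R -> R) == P): β-rule — branch into (!R -> R), !P  //  !(!R -> R), P.
              branch 1.2.1.1 (add (!R -> R), !P):
                (!R -> R): β-rule — branch into !!R  //  R.
                  branch 1.2.1.1.1 (add !!R):
                    × closes — contains both R and !R.
                  branch 1.2.1.1.2 (add R):
                    × closes — contains both R and !R.
              branch 1.2.1.2 (add !(!R -> R), P):
                !(!R -> R): α-rule — add !R, !R.
                ○ open, literals {P=1, R=0}.
          branch 1.2.2 (add !(!P -> Q)):
            !(!P -> Q): α-rule — add !P, !Q.
            ○ open, literals {P=0, Q=0, R=0}.
  branch 2 (add !(R || !R), (((!R -> R) == P) && (!P -> Q))):
    !(R || !R): α-rule — add !R, !!R.
    × closes — contains both R and !R.
4 branches closed, 5 open.
Each open branch fixes some atoms; the unmentioned ones are free. Counting distinct full assignments: branch {P=0, R=1} (Q) contributes 2 new; branch {P=0, R=1} (Q) contributes 0 new; branch {P=0, Q=0, R=1} (none free) contributes 0 new; branch {P=1, R=0} (Q) contributes 2 new; branch {P=0, Q=0, R=0} (none free) contributes 1 new. Total: 5.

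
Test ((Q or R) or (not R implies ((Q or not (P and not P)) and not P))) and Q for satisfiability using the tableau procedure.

Initial set: {(((Q or R) or (not R implies ((Q or not (P and not P)) and not P))) and Q)}.
(((Q or R) or (not R implies ((Q or not (P and not P)) and not P))) and Q): α-rule — add ((Q or R) or (not R implies ((Q or not (P and not P)) and not P))), Q.
((Q or R) or (not R implies ((Q or not (P and not P)) and not P))): β-rule — branch into (Q or R)  //  (not R implies ((Q or not (P and not P)) and not P)).
  branch 1 (add (Q or R)):
    (Q or R): β-rule — branch into Q  //  R.
      branch 1.1 (add Q):
        ○ open, literals {Q=true}.
      branch 1.2 (add R):
        ○ open, literals {Q=true, R=true}.
  branch 2 (add (not R implies ((Q or not (P and not P)) and not P))):
    (not R implies ((Q or not (P and not P)) and not P)): β-rule — branch into not not R  //  ((Q or not (P and not P)) and not P).
      branch 2.1 (add not not R):
        ○ open, literals {Q=true, R=true}.
      branch 2.2 (add ((Q or not (P and not P)) and not P)):
        ((Q or not (P and not P)) and not P): α-rule — add (Q or not (P and not P)), not P.
        (Q or not (P and not P)): β-rule — branch into Q  //  not (P and not P).
          branch 2.2.1 (add Q):
            ○ open, literals {P=false, Q=true}.
          branch 2.2.2 (add not (P and not P)):
            not (P and not P): β-rule — branch into not P  //  not not P.
              branch 2.2.2.1 (add not P):
                ○ open, literals {P=false, Q=true}.
              branch 2.2.2.2 (add not not P):
                × closes — contains both P and not P.
1 branch closed, 5 open.
An open branch gives a satisfying assignment: Q=true.

Satisfiable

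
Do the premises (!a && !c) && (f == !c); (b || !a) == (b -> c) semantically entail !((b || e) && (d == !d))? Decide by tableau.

Yes

Initial set: {((!a && !c) && (f == !c)); ((b || !a) == (b -> c)); !!((b || e) && (d == !d))}.
((!a && !c) && (f == !c)): α-rule — add (!a && !c), (f == !c).
!!((b || e) && (d == !d)): α-rule — add (b || e), (d == !d).
(!a && !c): α-rule — add !a, !c.
((b || !a) == (b -> c)): β-rule — branch into (b || !a), (b -> c)  //  !(b || !a), !(b -> c).
  branch 1 (add (b || !a), (b -> c)):
    (f == !c): β-rule — branch into f, !c  //  !f, !!c.
      branch 1.1 (add f, !c):
        (b || e): β-rule — branch into b  //  e.
          branch 1.1.1 (add b):
            (d == !d): β-rule — branch into d, !d  //  !d, !!d.
              branch 1.1.1.1 (add d, !d):
                × closes — contains both d and !d.
              branch 1.1.1.2 (add !d, !!d):
                × closes — contains both d and !d.
          branch 1.1.2 (add e):
            (d == !d): β-rule — branch into d, !d  //  !d, !!d.
              branch 1.1.2.1 (add d, !d):
                × closes — contains both d and !d.
              branch 1.1.2.2 (add !d, !!d):
                × closes — contains both d and !d.
      branch 1.2 (add !f, !!c):
        × closes — contains both c and !c.
  branch 2 (add !(b || !a), !(b -> c)):
    !(b || !a): α-rule — add !b, !!a.
    × closes — contains both a and !a.
All 6 branches close.
Every branch closed, so the premises entail the conclusion.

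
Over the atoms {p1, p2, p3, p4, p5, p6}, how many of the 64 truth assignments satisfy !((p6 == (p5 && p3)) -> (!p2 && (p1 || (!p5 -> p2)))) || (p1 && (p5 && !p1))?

Initial set: {(!((p6 == (p5 && p3)) -> (!p2 && (p1 || (!p5 -> p2)))) || (p1 && (p5 && !p1)))}.
(!((p6 == (p5 && p3)) -> (!p2 && (p1 || (!p5 -> p2)))) || (p1 && (p5 && !p1))): β-rule — branch into !((p6 == (p5 && p3)) -> (!p2 && (p1 || (!p5 -> p2))))  //  (p1 && (p5 && !p1)).
  branch 1 (add !((p6 == (p5 && p3)) -> (!p2 && (p1 || (!p5 -> p2))))):
    !((p6 == (p5 && p3)) -> (!p2 && (p1 || (!p5 -> p2)))): α-rule — add (p6 == (p5 && p3)), !(!p2 && (p1 || (!p5 -> p2))).
    (p6 == (p5 && p3)): β-rule — branch into p6, (p5 && p3)  //  !p6, !(p5 && p3).
      branch 1.1 (add p6, (p5 && p3)):
        (p5 && p3): α-rule — add p5, p3.
        !(!p2 && (p1 || (!p5 -> p2))): β-rule — branch into !!p2  //  !(p1 || (!p5 -> p2)).
          branch 1.1.1 (add !!p2):
            ○ open, literals {p2=1, p3=1, p5=1, p6=1}.
          branch 1.1.2 (add !(p1 || (!p5 -> p2))):
            !(p1 || (!p5 -> p2)): α-rule — add !p1, !(!p5 -> p2).
            !(!p5 -> p2): α-rule — add !p5, !p2.
            × closes — contains both p5 and !p5.
      branch 1.2 (add !p6, !(p5 && p3)):
        !(!p2 && (p1 || (!p5 -> p2))): β-rule — branch into !!p2  //  !(p1 || (!p5 -> p2)).
          branch 1.2.1 (add !!p2):
            !(p5 && p3): β-rule — branch into !p5  //  !p3.
              branch 1.2.1.1 (add !p5):
                ○ open, literals {p2=1, p5=0, p6=0}.
              branch 1.2.1.2 (add !p3):
                ○ open, literals {p2=1, p3=0, p6=0}.
          branch 1.2.2 (add !(p1 || (!p5 -> p2))):
            !(p1 || (!p5 -> p2)): α-rule — add !p1, !(!p5 -> p2).
            !(!p5 -> p2): α-rule — add !p5, !p2.
            !(p5 && p3): β-rule — branch into !p5  //  !p3.
              branch 1.2.2.1 (add !p5):
                ○ open, literals {p1=0, p2=0, p5=0, p6=0}.
              branch 1.2.2.2 (add !p3):
                ○ open, literals {p1=0, p2=0, p3=0, p5=0, p6=0}.
  branch 2 (add (p1 && (p5 && !p1))):
    (p1 && (p5 && !p1)): α-rule — add p1, (p5 && !p1).
    (p5 && !p1): α-rule — add p5, !p1.
    × closes — contains both p1 and !p1.
2 branches closed, 5 open.
Each open branch fixes some atoms; the unmentioned ones are free. Counting distinct full assignments: branch {p2=1, p3=1, p5=1, p6=1} (p1, p4) contributes 4 new; branch {p2=1, p5=0, p6=0} (p1, p3, p4) contributes 8 new; branch {p2=1, p3=0, p6=0} (p1, p4, p5) contributes 4 new; branch {p1=0, p2=0, p5=0, p6=0} (p3, p4) contributes 4 new; branch {p1=0, p2=0, p3=0, p5=0, p6=0} (p4) contributes 0 new. Total: 20.

20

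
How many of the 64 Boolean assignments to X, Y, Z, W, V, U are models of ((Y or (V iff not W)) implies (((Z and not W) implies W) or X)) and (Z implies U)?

Initial set: {T (((Y or (V iff not W)) implies (((Z and not W) implies W) or X)) and (Z implies U))}.
T (((Y or (V iff not W)) implies (((Z and not W) implies W) or X)) and (Z implies U)): α-rule — add T ((Y or (V iff not W)) implies (((Z and not W) implies W) or X)), T (Z implies U).
T ((Y or (V iff not W)) implies (((Z and not W) implies W) or X)): β-rule — branch into F (Y or (V iff not W))  //  T (((Z and not W) implies W) or X).
  branch 1 (add F (Y or (V iff not W))):
    F (Y or (V iff not W)): α-rule — add F Y, F (V iff not W).
    T (Z implies U): β-rule — branch into F Z  //  T U.
      branch 1.1 (add F Z):
        F (V iff not W): β-rule — branch into T V, F not W  //  F V, T not W.
          branch 1.1.1 (add T V, F not W):
            ○ open, literals {V=T, W=T, Y=F, Z=F}.
          branch 1.1.2 (add F V, T not W):
            ○ open, literals {V=F, W=F, Y=F, Z=F}.
      branch 1.2 (add T U):
        F (V iff not W): β-rule — branch into T V, F not W  //  F V, T not W.
          branch 1.2.1 (add T V, F not W):
            ○ open, literals {U=T, V=T, W=T, Y=F}.
          branch 1.2.2 (add F V, T not W):
            ○ open, literals {U=T, V=F, W=F, Y=F}.
  branch 2 (add T (((Z and not W) implies W) or X)):
    T (Z implies U): β-rule — branch into F Z  //  T U.
      branch 2.1 (add F Z):
        T (((Z and not W) implies W) or X): β-rule — branch into T ((Z and not W) implies W)  //  T X.
          branch 2.1.1 (add T ((Z and not W) implies W)):
            T ((Z and not W) implies W): β-rule — branch into F (Z and not W)  //  T W.
              branch 2.1.1.1 (add F (Z and not W)):
                F (Z and not W): β-rule — branch into F Z  //  F not W.
                  branch 2.1.1.1.1 (add F Z):
                    ○ open, literals {Z=F}.
                  branch 2.1.1.1.2 (add F not W):
                    ○ open, literals {W=T, Z=F}.
              branch 2.1.1.2 (add T W):
                ○ open, literals {W=T, Z=F}.
          branch 2.1.2 (add T X):
            ○ open, literals {X=T, Z=F}.
      branch 2.2 (add T U):
        T (((Z and not W) implies W) or X): β-rule — branch into T ((Z and not W) implies W)  //  T X.
          branch 2.2.1 (add T ((Z and not W) implies W)):
            T ((Z and not W) implies W): β-rule — branch into F (Z and not W)  //  T W.
              branch 2.2.1.1 (add F (Z and not W)):
                F (Z and not W): β-rule — branch into F Z  //  F not W.
                  branch 2.2.1.1.1 (add F Z):
                    ○ open, literals {U=T, Z=F}.
                  branch 2.2.1.1.2 (add F not W):
                    ○ open, literals {U=T, W=T}.
              branch 2.2.1.2 (add T W):
                ○ open, literals {U=T, W=T}.
          branch 2.2.2 (add T X):
            ○ open, literals {U=T, X=T}.
0 branches closed, 12 open.
Each open branch fixes some atoms; the unmentioned ones are free. Counting distinct full assignments: branch {V=T, W=T, Y=F, Z=F} (X, U) contributes 4 new; branch {V=F, W=F, Y=F, Z=F} (X, U) contributes 4 new; branch {U=T, V=T, W=T, Y=F} (X, Z) contributes 2 new; branch {U=T, V=F, W=F, Y=F} (X, Z) contributes 2 new; branch {Z=F} (X, Y, W, V, U) contributes 24 new; branch {W=T, Z=F} (X, Y, V, U) contributes 0 new; branch {W=T, Z=F} (X, Y, V, U) contributes 0 new; branch {X=T, Z=F} (Y, W, V, U) contributes 0 new; branch {U=T, Z=F} (X, Y, W, V) contributes 0 new; branch {U=T, W=T} (X, Y, Z, V) contributes 6 new; branch {U=T, W=T} (X, Y, Z, V) contributes 0 new; branch {U=T, X=T} (Y, Z, W, V) contributes 3 new. Total: 45.

45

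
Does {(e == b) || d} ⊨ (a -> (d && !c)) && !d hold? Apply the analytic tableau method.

Initial set: {((e == b) || d); !((a -> (d && !c)) && !d)}.
((e == b) || d): β-rule — branch into (e == b)  //  d.
  branch 1 (add (e == b)):
    !((a -> (d && !c)) && !d): β-rule — branch into !(a -> (d && !c))  //  !!d.
      branch 1.1 (add !(a -> (d && !c))):
        !(a -> (d && !c)): α-rule — add a, !(d && !c).
        (e == b): β-rule — branch into e, b  //  !e, !b.
          branch 1.1.1 (add e, b):
            !(d && !c): β-rule — branch into !d  //  !!c.
              branch 1.1.1.1 (add !d):
                ○ open, literals {a=true, b=true, d=false, e=true}.
              branch 1.1.1.2 (add !!c):
                ○ open, literals {a=true, b=true, c=true, e=true}.
          branch 1.1.2 (add !e, !b):
            !(d && !c): β-rule — branch into !d  //  !!c.
              branch 1.1.2.1 (add !d):
                ○ open, literals {a=true, b=false, d=false, e=false}.
              branch 1.1.2.2 (add !!c):
                ○ open, literals {a=true, b=false, c=true, e=false}.
      branch 1.2 (add !!d):
        (e == b): β-rule — branch into e, b  //  !e, !b.
          branch 1.2.1 (add e, b):
            ○ open, literals {b=true, d=true, e=true}.
          branch 1.2.2 (add !e, !b):
            ○ open, literals {b=false, d=true, e=false}.
  branch 2 (add d):
    !((a -> (d && !c)) && !d): β-rule — branch into !(a -> (d && !c))  //  !!d.
      branch 2.1 (add !(a -> (d && !c))):
        !(a -> (d && !c)): α-rule — add a, !(d && !c).
        !(d && !c): β-rule — branch into !d  //  !!c.
          branch 2.1.1 (add !d):
            × closes — contains both d and !d.
          branch 2.1.2 (add !!c):
            ○ open, literals {a=true, c=true, d=true}.
      branch 2.2 (add !!d):
        ○ open, literals {d=true}.
1 branch closed, 8 open.
An open branch gives a countermodel: a=true, b=true, d=false, e=true (unmentioned atoms arbitrary); the premises hold there but the conclusion fails.

No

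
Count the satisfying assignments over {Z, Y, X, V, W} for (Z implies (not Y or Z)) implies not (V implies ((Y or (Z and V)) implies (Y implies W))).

4

Initial set: {((Z implies (not Y or Z)) implies not (V implies ((Y or (Z and V)) implies (Y implies W))))}.
((Z implies (not Y or Z)) implies not (V implies ((Y or (Z and V)) implies (Y implies W)))): β-rule — branch into not (Z implies (not Y or Z))  //  not (V implies ((Y or (Z and V)) implies (Y implies W))).
  branch 1 (add not (Z implies (not Y or Z))):
    not (Z implies (not Y or Z)): α-rule — add Z, not (not Y or Z).
    not (not Y or Z): α-rule — add not not Y, not Z.
    × closes — contains both Z and not Z.
  branch 2 (add not (V implies ((Y or (Z and V)) implies (Y implies W)))):
    not (V implies ((Y or (Z and V)) implies (Y implies W))): α-rule — add V, not ((Y or (Z and V)) implies (Y implies W)).
    not ((Y or (Z and V)) implies (Y implies W)): α-rule — add (Y or (Z and V)), not (Y implies W).
    not (Y implies W): α-rule — add Y, not W.
    (Y or (Z and V)): β-rule — branch into Y  //  (Z and V).
      branch 2.1 (add Y):
        ○ open, literals {V=T, W=F, Y=T}.
      branch 2.2 (add (Z and V)):
        (Z and V): α-rule — add Z, V.
        ○ open, literals {V=T, W=F, Y=T, Z=T}.
1 branch closed, 2 open.
Each open branch fixes some atoms; the unmentioned ones are free. Counting distinct full assignments: branch {V=T, W=F, Y=T} (Z, X) contributes 4 new; branch {V=T, W=F, Y=T, Z=T} (X) contributes 0 new. Total: 4.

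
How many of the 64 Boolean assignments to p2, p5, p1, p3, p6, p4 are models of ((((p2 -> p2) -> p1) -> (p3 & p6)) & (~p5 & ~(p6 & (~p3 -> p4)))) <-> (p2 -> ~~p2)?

Initial set: {T (((((p2 -> p2) -> p1) -> (p3 & p6)) & (~p5 & ~(p6 & (~p3 -> p4)))) <-> (p2 -> ~~p2))}.
T (((((p2 -> p2) -> p1) -> (p3 & p6)) & (~p5 & ~(p6 & (~p3 -> p4)))) <-> (p2 -> ~~p2)): β-rule — branch into T ((((p2 -> p2) -> p1) -> (p3 & p6)) & (~p5 & ~(p6 & (~p3 -> p4)))), T (p2 -> ~~p2)  //  F ((((p2 -> p2) -> p1) -> (p3 & p6)) & (~p5 & ~(p6 & (~p3 -> p4)))), F (p2 -> ~~p2).
  branch 1 (add T ((((p2 -> p2) -> p1) -> (p3 & p6)) & (~p5 & ~(p6 & (~p3 -> p4)))), T (p2 -> ~~p2)):
    T ((((p2 -> p2) -> p1) -> (p3 & p6)) & (~p5 & ~(p6 & (~p3 -> p4)))): α-rule — add T (((p2 -> p2) -> p1) -> (p3 & p6)), T (~p5 & ~(p6 & (~p3 -> p4))).
    T (~p5 & ~(p6 & (~p3 -> p4))): α-rule — add T ~p5, T ~(p6 & (~p3 -> p4)).
    T (p2 -> ~~p2): β-rule — branch into F p2  //  T ~~p2.
      branch 1.1 (add F p2):
        T (((p2 -> p2) -> p1) -> (p3 & p6)): β-rule — branch into F ((p2 -> p2) -> p1)  //  T (p3 & p6).
          branch 1.1.1 (add F ((p2 -> p2) -> p1)):
            F ((p2 -> p2) -> p1): α-rule — add T (p2 -> p2), F p1.
            T ~(p6 & (~p3 -> p4)): β-rule — branch into F p6  //  F (~p3 -> p4).
              branch 1.1.1.1 (add F p6):
                T (p2 -> p2): β-rule — branch into F p2  //  T p2.
                  branch 1.1.1.1.1 (add F p2):
                    ○ open, literals {p1=false, p2=false, p5=false, p6=false}.
                  branch 1.1.1.1.2 (add T p2):
                    × closes — contains both p2 and ~p2.
              branch 1.1.1.2 (add F (~p3 -> p4)):
                F (~p3 -> p4): α-rule — add T ~p3, F p4.
                T (p2 -> p2): β-rule — branch into F p2  //  T p2.
                  branch 1.1.1.2.1 (add F p2):
                    ○ open, literals {p1=false, p2=false, p3=false, p4=false, p5=false}.
                  branch 1.1.1.2.2 (add T p2):
                    × closes — contains both p2 and ~p2.
          branch 1.1.2 (add T (p3 & p6)):
            T (p3 & p6): α-rule — add T p3, T p6.
            T ~(p6 & (~p3 -> p4)): β-rule — branch into F p6  //  F (~p3 -> p4).
              branch 1.1.2.1 (add F p6):
                × closes — contains both p6 and ~p6.
              branch 1.1.2.2 (add F (~p3 -> p4)):
                F (~p3 -> p4): α-rule — add T ~p3, F p4.
                × closes — contains both p3 and ~p3.
      branch 1.2 (add T ~~p2):
        T ~~p2: drop double negation, giving T p2.
        T (((p2 -> p2) -> p1) -> (p3 & p6)): β-rule — branch into F ((p2 -> p2) -> p1)  //  T (p3 & p6).
          branch 1.2.1 (add F ((p2 -> p2) -> p1)):
            F ((p2 -> p2) -> p1): α-rule — add T (p2 -> p2), F p1.
            T ~(p6 & (~p3 -> p4)): β-rule — branch into F p6  //  F (~p3 -> p4).
              branch 1.2.1.1 (add F p6):
                T (p2 -> p2): β-rule — branch into F p2  //  T p2.
                  branch 1.2.1.1.1 (add F p2):
                    × closes — contains both p2 and ~p2.
                  branch 1.2.1.1.2 (add T p2):
                    ○ open, literals {p1=false, p2=true, p5=false, p6=false}.
              branch 1.2.1.2 (add F (~p3 -> p4)):
                F (~p3 -> p4): α-rule — add T ~p3, F p4.
                T (p2 -> p2): β-rule — branch into F p2  //  T p2.
                  branch 1.2.1.2.1 (add F p2):
                    × closes — contains both p2 and ~p2.
                  branch 1.2.1.2.2 (add T p2):
                    ○ open, literals {p1=false, p2=true, p3=false, p4=false, p5=false}.
          branch 1.2.2 (add T (p3 & p6)):
            T (p3 & p6): α-rule — add T p3, T p6.
            T ~(p6 & (~p3 -> p4)): β-rule — branch into F p6  //  F (~p3 -> p4).
              branch 1.2.2.1 (add F p6):
                × closes — contains both p6 and ~p6.
              branch 1.2.2.2 (add F (~p3 -> p4)):
                F (~p3 -> p4): α-rule — add T ~p3, F p4.
                × closes — contains both p3 and ~p3.
  branch 2 (add F ((((p2 -> p2) -> p1) -> (p3 & p6)) & (~p5 & ~(p6 & (~p3 -> p4)))), F (p2 -> ~~p2)):
    F (p2 -> ~~p2): α-rule — add T p2, F ~~p2.
    F ~~p2: drop double negation, giving F p2.
    × closes — contains both p2 and ~p2.
9 branches closed, 4 open.
Each open branch fixes some atoms; the unmentioned ones are free. Counting distinct full assignments: branch {p1=false, p2=false, p5=false, p6=false} (p3, p4) contributes 4 new; branch {p1=false, p2=false, p3=false, p4=false, p5=false} (p6) contributes 1 new; branch {p1=false, p2=true, p5=false, p6=false} (p3, p4) contributes 4 new; branch {p1=false, p2=true, p3=false, p4=false, p5=false} (p6) contributes 1 new. Total: 10.

10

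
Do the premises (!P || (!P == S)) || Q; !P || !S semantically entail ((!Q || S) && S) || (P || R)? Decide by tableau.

No

Initial set: {T ((!P || (!P == S)) || Q); T (!P || !S); F (((!Q || S) && S) || (P || R))}.
F (((!Q || S) && S) || (P || R)): α-rule — add F ((!Q || S) && S), F (P || R).
F (P || R): α-rule — add F P, F R.
T ((!P || (!P == S)) || Q): β-rule — branch into T (!P || (!P == S))  //  T Q.
  branch 1 (add T (!P || (!P == S))):
    T (!P || !S): β-rule — branch into T !P  //  T !S.
      branch 1.1 (add T !P):
        F ((!Q || S) && S): β-rule — branch into F (!Q || S)  //  F S.
          branch 1.1.1 (add F (!Q || S)):
            F (!Q || S): α-rule — add F !Q, F S.
            T (!P || (!P == S)): β-rule — branch into T !P  //  T (!P == S).
              branch 1.1.1.1 (add T !P):
                ○ open, literals {P=F, Q=T, R=F, S=F}.
              branch 1.1.1.2 (add T (!P == S)):
                T (!P == S): β-rule — branch into T !P, T S  //  F !P, F S.
                  branch 1.1.1.2.1 (add T !P, T S):
                    × closes — contains both S and !S.
                  branch 1.1.1.2.2 (add F !P, F S):
                    × closes — contains both P and !P.
          branch 1.1.2 (add F S):
            T (!P || (!P == S)): β-rule — branch into T !P  //  T (!P == S).
              branch 1.1.2.1 (add T !P):
                ○ open, literals {P=F, R=F, S=F}.
              branch 1.1.2.2 (add T (!P == S)):
                T (!P == S): β-rule — branch into T !P, T S  //  F !P, F S.
                  branch 1.1.2.2.1 (add T !P, T S):
                    × closes — contains both S and !S.
                  branch 1.1.2.2.2 (add F !P, F S):
                    × closes — contains both P and !P.
      branch 1.2 (add T !S):
        F ((!Q || S) && S): β-rule — branch into F (!Q || S)  //  F S.
          branch 1.2.1 (add F (!Q || S)):
            F (!Q || S): α-rule — add F !Q, F S.
            T (!P || (!P == S)): β-rule — branch into T !P  //  T (!P == S).
              branch 1.2.1.1 (add T !P):
                ○ open, literals {P=F, Q=T, R=F, S=F}.
              branch 1.2.1.2 (add T (!P == S)):
                T (!P == S): β-rule — branch into T !P, T S  //  F !P, F S.
                  branch 1.2.1.2.1 (add T !P, T S):
                    × closes — contains both S and !S.
                  branch 1.2.1.2.2 (add F !P, F S):
                    × closes — contains both P and !P.
          branch 1.2.2 (add F S):
            T (!P || (!P == S)): β-rule — branch into T !P  //  T (!P == S).
              branch 1.2.2.1 (add T !P):
                ○ open, literals {P=F, R=F, S=F}.
              branch 1.2.2.2 (add T (!P == S)):
                T (!P == S): β-rule — branch into T !P, T S  //  F !P, F S.
                  branch 1.2.2.2.1 (add T !P, T S):
                    × closes — contains both S and !S.
                  branch 1.2.2.2.2 (add F !P, F S):
                    × closes — contains both P and !P.
  branch 2 (add T Q):
    T (!P || !S): β-rule — branch into T !P  //  T !S.
      branch 2.1 (add T !P):
        F ((!Q || S) && S): β-rule — branch into F (!Q || S)  //  F S.
          branch 2.1.1 (add F (!Q || S)):
            F (!Q || S): α-rule — add F !Q, F S.
            ○ open, literals {P=F, Q=T, R=F, S=F}.
          branch 2.1.2 (add F S):
            ○ open, literals {P=F, Q=T, R=F, S=F}.
      branch 2.2 (add T !S):
        F ((!Q || S) && S): β-rule — branch into F (!Q || S)  //  F S.
          branch 2.2.1 (add F (!Q || S)):
            F (!Q || S): α-rule — add F !Q, F S.
            ○ open, literals {P=F, Q=T, R=F, S=F}.
          branch 2.2.2 (add F S):
            ○ open, literals {P=F, Q=T, R=F, S=F}.
8 branches closed, 8 open.
An open branch gives a countermodel: P=F, Q=T, R=F, S=F (unmentioned atoms arbitrary); the premises hold there but the conclusion fails.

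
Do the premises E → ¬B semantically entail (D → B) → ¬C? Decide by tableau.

No

Initial set: {(E → ¬B); ¬((D → B) → ¬C)}.
¬((D → B) → ¬C): α-rule — add (D → B), ¬¬C.
(E → ¬B): β-rule — branch into ¬E  //  ¬B.
  branch 1 (add ¬E):
    (D → B): β-rule — branch into ¬D  //  B.
      branch 1.1 (add ¬D):
        ○ open, literals {C=true, D=false, E=false}.
      branch 1.2 (add B):
        ○ open, literals {B=true, C=true, E=false}.
  branch 2 (add ¬B):
    (D → B): β-rule — branch into ¬D  //  B.
      branch 2.1 (add ¬D):
        ○ open, literals {B=false, C=true, D=false}.
      branch 2.2 (add B):
        × closes — contains both B and ¬B.
1 branch closed, 3 open.
An open branch gives a countermodel: C=true, D=false, E=false (unmentioned atoms arbitrary); the premises hold there but the conclusion fails.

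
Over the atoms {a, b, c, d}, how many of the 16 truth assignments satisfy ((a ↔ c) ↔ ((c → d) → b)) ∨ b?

Initial set: {(((a ↔ c) ↔ ((c → d) → b)) ∨ b)}.
(((a ↔ c) ↔ ((c → d) → b)) ∨ b): β-rule — branch into ((a ↔ c) ↔ ((c → d) → b))  //  b.
  branch 1 (add ((a ↔ c) ↔ ((c → d) → b))):
    ((a ↔ c) ↔ ((c → d) → b)): β-rule — branch into (a ↔ c), ((c → d) → b)  //  ¬(a ↔ c), ¬((c → d) → b).
      branch 1.1 (add (a ↔ c), ((c → d) → b)):
        (a ↔ c): β-rule — branch into a, c  //  ¬a, ¬c.
          branch 1.1.1 (add a, c):
            ((c → d) → b): β-rule — branch into ¬(c → d)  //  b.
              branch 1.1.1.1 (add ¬(c → d)):
                ¬(c → d): α-rule — add c, ¬d.
                ○ open, literals {a=T, c=T, d=F}.
              branch 1.1.1.2 (add b):
                ○ open, literals {a=T, b=T, c=T}.
          branch 1.1.2 (add ¬a, ¬c):
            ((c → d) → b): β-rule — branch into ¬(c → d)  //  b.
              branch 1.1.2.1 (add ¬(c → d)):
                ¬(c → d): α-rule — add c, ¬d.
                × closes — contains both c and ¬c.
              branch 1.1.2.2 (add b):
                ○ open, literals {a=F, b=T, c=F}.
      branch 1.2 (add ¬(a ↔ c), ¬((c → d) → b)):
        ¬((c → d) → b): α-rule — add (c → d), ¬b.
        ¬(a ↔ c): β-rule — branch into a, ¬c  //  ¬a, c.
          branch 1.2.1 (add a, ¬c):
            (c → d): β-rule — branch into ¬c  //  d.
              branch 1.2.1.1 (add ¬c):
                ○ open, literals {a=T, b=F, c=F}.
              branch 1.2.1.2 (add d):
                ○ open, literals {a=T, b=F, c=F, d=T}.
          branch 1.2.2 (add ¬a, c):
            (c → d): β-rule — branch into ¬c  //  d.
              branch 1.2.2.1 (add ¬c):
                × closes — contains both c and ¬c.
              branch 1.2.2.2 (add d):
                ○ open, literals {a=F, b=F, c=T, d=T}.
  branch 2 (add b):
    ○ open, literals {b=T}.
2 branches closed, 7 open.
Each open branch fixes some atoms; the unmentioned ones are free. Counting distinct full assignments: branch {a=T, c=T, d=F} (b) contributes 2 new; branch {a=T, b=T, c=T} (d) contributes 1 new; branch {a=F, b=T, c=F} (d) contributes 2 new; branch {a=T, b=F, c=F} (d) contributes 2 new; branch {a=T, b=F, c=F, d=T} (none free) contributes 0 new; branch {a=F, b=F, c=T, d=T} (none free) contributes 1 new; branch {b=T} (a, c, d) contributes 4 new. Total: 12.

12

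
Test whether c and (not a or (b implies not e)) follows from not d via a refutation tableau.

No

Initial set: {not d; not (c and (not a or (b implies not e)))}.
not (c and (not a or (b implies not e))): β-rule — branch into not c  //  not (not a or (b implies not e)).
  branch 1 (add not c):
    ○ open, literals {c=0, d=0}.
  branch 2 (add not (not a or (b implies not e))):
    not (not a or (b implies not e)): α-rule — add not not a, not (b implies not e).
    not (b implies not e): α-rule — add b, not not e.
    ○ open, literals {a=1, b=1, d=0, e=1}.
0 branches closed, 2 open.
An open branch gives a countermodel: c=0, d=0 (unmentioned atoms arbitrary); the premises hold there but the conclusion fails.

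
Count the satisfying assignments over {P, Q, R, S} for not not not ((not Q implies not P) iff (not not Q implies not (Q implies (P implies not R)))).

10

Initial set: {not not not ((not Q implies not P) iff (not not Q implies not (Q implies (P implies not R))))}.
not not not ((not Q implies not P) iff (not not Q implies not (Q implies (P implies not R)))): drop double negation, giving not ((not Q implies not P) iff (not not Q implies not (Q implies (P implies not R)))).
not ((not Q implies not P) iff (not not Q implies not (Q implies (P implies not R)))): β-rule — branch into (not Q implies not P), not (not not Q implies not (Q implies (P implies not R)))  //  not (not Q implies not P), (not not Q implies not (Q implies (P implies not R))).
  branch 1 (add (not Q implies not P), not (not not Q implies not (Q implies (P implies not R)))):
    not (not not Q implies not (Q implies (P implies not R))): α-rule — add not not Q, not not (Q implies (P implies not R)).
    not not Q: drop double negation, giving Q.
    (not Q implies not P): β-rule — branch into not not Q  //  not P.
      branch 1.1 (add not not Q):
        not not (Q implies (P implies not R)): β-rule — branch into not Q  //  (P implies not R).
          branch 1.1.1 (add not Q):
            × closes — contains both Q and not Q.
          branch 1.1.2 (add (P implies not R)):
            (P implies not R): β-rule — branch into not P  //  not R.
              branch 1.1.2.1 (add not P):
                ○ open, literals {P=F, Q=T}.
              branch 1.1.2.2 (add not R):
                ○ open, literals {Q=T, R=F}.
      branch 1.2 (add not P):
        not not (Q implies (P implies not R)): β-rule — branch into not Q  //  (P implies not R).
          branch 1.2.1 (add not Q):
            × closes — contains both Q and not Q.
          branch 1.2.2 (add (P implies not R)):
            (P implies not R): β-rule — branch into not P  //  not R.
              branch 1.2.2.1 (add not P):
                ○ open, literals {P=F, Q=T}.
              branch 1.2.2.2 (add not R):
                ○ open, literals {P=F, Q=T, R=F}.
  branch 2 (add not (not Q implies not P), (not not Q implies not (Q implies (P implies not R)))):
    not (not Q implies not P): α-rule — add not Q, not not P.
    (not not Q implies not (Q implies (P implies not R))): β-rule — branch into not not not Q  //  not (Q implies (P implies not R)).
      branch 2.1 (add not not not Q):
        not not not Q: drop double negation, giving not Q.
        ○ open, literals {P=T, Q=F}.
      branch 2.2 (add not (Q implies (P implies not R))):
        not (Q implies (P implies not R)): α-rule — add Q, not (P implies not R).
        × closes — contains both Q and not Q.
3 branches closed, 5 open.
Each open branch fixes some atoms; the unmentioned ones are free. Counting distinct full assignments: branch {P=F, Q=T} (R, S) contributes 4 new; branch {Q=T, R=F} (P, S) contributes 2 new; branch {P=F, Q=T} (R, S) contributes 0 new; branch {P=F, Q=T, R=F} (S) contributes 0 new; branch {P=T, Q=F} (R, S) contributes 4 new. Total: 10.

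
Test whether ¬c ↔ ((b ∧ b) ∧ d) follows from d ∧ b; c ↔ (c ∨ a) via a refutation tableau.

No

Initial set: {T (d ∧ b); T (c ↔ (c ∨ a)); F (¬c ↔ ((b ∧ b) ∧ d))}.
T (d ∧ b): α-rule — add T d, T b.
T (c ↔ (c ∨ a)): β-rule — branch into T c, T (c ∨ a)  //  F c, F (c ∨ a).
  branch 1 (add T c, T (c ∨ a)):
    F (¬c ↔ ((b ∧ b) ∧ d)): β-rule — branch into T ¬c, F ((b ∧ b) ∧ d)  //  F ¬c, T ((b ∧ b) ∧ d).
      branch 1.1 (add T ¬c, F ((b ∧ b) ∧ d)):
        × closes — contains both c and ¬c.
      branch 1.2 (add F ¬c, T ((b ∧ b) ∧ d)):
        T ((b ∧ b) ∧ d): α-rule — add T (b ∧ b), T d.
        T (b ∧ b): α-rule — add T b, T b.
        T (c ∨ a): β-rule — branch into T c  //  T a.
          branch 1.2.1 (add T c):
            ○ open, literals {b=true, c=true, d=true}.
          branch 1.2.2 (add T a):
            ○ open, literals {a=true, b=true, c=true, d=true}.
  branch 2 (add F c, F (c ∨ a)):
    F (c ∨ a): α-rule — add F c, F a.
    F (¬c ↔ ((b ∧ b) ∧ d)): β-rule — branch into T ¬c, F ((b ∧ b) ∧ d)  //  F ¬c, T ((b ∧ b) ∧ d).
      branch 2.1 (add T ¬c, F ((b ∧ b) ∧ d)):
        F ((b ∧ b) ∧ d): β-rule — branch into F (b ∧ b)  //  F d.
          branch 2.1.1 (add F (b ∧ b)):
            F (b ∧ b): β-rule — branch into F b  //  F b.
              branch 2.1.1.1 (add F b):
                × closes — contains both b and ¬b.
              branch 2.1.1.2 (add F b):
                × closes — contains both b and ¬b.
          branch 2.1.2 (add F d):
            × closes — contains both d and ¬d.
      branch 2.2 (add F ¬c, T ((b ∧ b) ∧ d)):
        × closes — contains both c and ¬c.
5 branches closed, 2 open.
An open branch gives a countermodel: b=true, c=true, d=true (unmentioned atoms arbitrary); the premises hold there but the conclusion fails.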